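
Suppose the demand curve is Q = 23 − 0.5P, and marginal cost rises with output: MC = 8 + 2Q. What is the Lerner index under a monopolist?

Inverting demand: P = 46 − 2Q.
A monopolist chooses Q where MR = MC. MR = 46 − 4Q; setting this equal to 8 + 2Q gives Q = 19/3 and P = 100/3.
Lerner index = (P − MC)/P = (100/3 − 62/3)/(100/3) = 0.38.

Lerner index = 0.38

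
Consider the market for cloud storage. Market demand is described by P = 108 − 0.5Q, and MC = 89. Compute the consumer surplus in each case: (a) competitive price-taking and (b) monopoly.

Perfect competition: P = MC = 89, so 108 − 0.5Q = 89 and Q = 38.
CS = ½·(108 − 89)·38 = 361.
A monopolist chooses Q where MR = MC. MR = 108 − Q; setting this equal to 89 gives Q = 19 and P = 98.5.
CS = ½·(108 − 98.5)·19 = 90.25.

Competition: CS = 361; Monopoly: CS = 90.25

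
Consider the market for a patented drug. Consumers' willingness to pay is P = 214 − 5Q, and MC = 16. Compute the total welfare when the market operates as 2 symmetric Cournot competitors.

TS = 3484.8

In a 2-firm Cournot equilibrium, symmetry and the first-order condition give q = (214 − 16)/(15) = 13.2. So Q = 26.4 and P = 82.
CS = ½·(214 − 82)·26.4 = 1742.4; PS = (82 − 16)·26.4 = 1742.4; TS = 3484.8.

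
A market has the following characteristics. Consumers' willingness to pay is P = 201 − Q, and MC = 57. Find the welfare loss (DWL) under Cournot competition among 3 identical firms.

DWL = 648

Perfect competition: P = MC = 57, so 201 − Q = 57 and Q = 144.
In a 3-firm Cournot equilibrium, symmetry and the first-order condition give q = (201 − 57)/(4) = 36. So Q = 108 and P = 93.
DWL is the triangle between Q = 108 and Q = 144: ½·(144 − 108)·(93 − 57) = 648.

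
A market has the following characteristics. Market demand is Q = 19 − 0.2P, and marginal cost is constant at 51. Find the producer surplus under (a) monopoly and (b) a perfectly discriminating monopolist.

Monopoly: PS = 96.8; Perfect PD: PS = 193.6

Inverting demand: P = 95 − 5Q.
A monopolist chooses Q where MR = MC. MR = 95 − 10Q; setting this equal to 51 gives Q = 4.4 and P = 73.
PS = (73 − 51)·4.4 = 96.8.
Under first-degree price discrimination the firm charges each unit its demand price and produces up to where P = MC, i.e. Q = 8.8. Consumer surplus is zero; producer surplus equals total surplus.
PS = ½·(95 − 51)·8.8 = 193.6.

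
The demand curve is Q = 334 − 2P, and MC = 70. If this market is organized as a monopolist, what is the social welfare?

Inverting demand: P = 167 − 0.5Q.
A monopolist chooses Q where MR = MC. MR = 167 − Q; setting this equal to 70 gives Q = 97 and P = 118.5.
CS = ½·(167 − 118.5)·97 = 2352.25; PS = (118.5 − 70)·97 = 4704.5; TS = 7056.75.

TS = 7056.75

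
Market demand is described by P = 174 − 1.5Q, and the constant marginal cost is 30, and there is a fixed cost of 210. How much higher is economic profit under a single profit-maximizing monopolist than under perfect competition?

Economic profit rises by 3456

Perfect competition: P = MC = 30, so 174 − 1.5Q = 30 and Q = 96.
Profit = (30 − 30)·96 − 210 = −210.
A monopolist chooses Q where MR = MC. MR = 174 − 3Q; setting this equal to 30 gives Q = 48 and P = 102.
Profit = (102 − 30)·48 − 210 = 3246.
Change in economic profit: 3246 − −210 = 3456.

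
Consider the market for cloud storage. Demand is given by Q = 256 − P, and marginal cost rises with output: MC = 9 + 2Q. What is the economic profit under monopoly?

Profit = 7626.125

Inverting demand: P = 256 − Q.
The monopolist equates marginal revenue to marginal cost: 256 − 2Q = 9 + 2Q, so Q = 61.75. From demand, P = 194.25.
Profit = 194.25·61.75 − (9·61.75 + ½·2·61.75²) = 7626.125.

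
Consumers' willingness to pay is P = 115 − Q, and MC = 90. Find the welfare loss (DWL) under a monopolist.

Competitive firms price at marginal cost: P = 90, giving Q = 25.
The monopolist equates marginal revenue to marginal cost: 115 − 2Q = 90, so Q = 12.5. From demand, P = 102.5.
DWL is the triangle between Q = 12.5 and Q = 25: ½·(25 − 12.5)·(102.5 − 90) = 78.125.

DWL = 78.125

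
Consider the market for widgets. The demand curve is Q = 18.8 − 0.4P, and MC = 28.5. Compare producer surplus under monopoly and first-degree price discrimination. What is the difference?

Inverting demand: P = 47 − 2.5Q.
Monopoly sets MR = MC: 47 − 5Q = 28.5 ⇒ Q = 3.7, P = 47 − 2.5·3.7 = 37.75.
PS = (37.75 − 28.5)·3.7 = 34.225.
With perfect price discrimination, output is the efficient level Q = 7.4 (where demand meets MC), but every buyer pays their willingness to pay: CS = 0 and PS = total surplus.
PS = ½·(47 − 28.5)·7.4 = 68.45.
Change in producer surplus: 68.45 − 34.225 = 34.225.

Producer surplus rises by 34.225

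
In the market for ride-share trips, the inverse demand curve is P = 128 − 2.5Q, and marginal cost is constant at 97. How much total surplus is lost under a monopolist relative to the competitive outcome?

DWL = 48.05

Under competition P = MC = 97, so Q = (128 − 97)/2.5 = 12.4.
Monopoly sets MR = MC: 128 − 5Q = 97 ⇒ Q = 6.2, P = 128 − 2.5·6.2 = 112.5.
DWL is the triangle between Q = 6.2 and Q = 12.4: ½·(12.4 − 6.2)·(112.5 − 97) = 48.05.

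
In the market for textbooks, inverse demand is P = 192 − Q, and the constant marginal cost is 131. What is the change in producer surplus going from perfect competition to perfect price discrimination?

Under competition P = MC = 131, so Q = (192 − 131)/1 = 61.
PS = (131 − 131)·61 = 0.
With perfect price discrimination, output is the efficient level Q = 61 (where demand meets MC), but every buyer pays their willingness to pay: CS = 0 and PS = total surplus.
PS = ½·(192 − 131)·61 = 1860.5.
Change in producer surplus: 1860.5 − 0 = 1860.5.

PS rises by 1860.5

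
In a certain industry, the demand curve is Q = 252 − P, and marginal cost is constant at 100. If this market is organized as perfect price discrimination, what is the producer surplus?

PS = 11552

Inverting demand: P = 252 − Q.
Under first-degree price discrimination the firm charges each unit its demand price and produces up to where P = MC, i.e. Q = 152. Consumer surplus is zero; producer surplus equals total surplus.
PS = ½·(252 − 100)·152 = 11552.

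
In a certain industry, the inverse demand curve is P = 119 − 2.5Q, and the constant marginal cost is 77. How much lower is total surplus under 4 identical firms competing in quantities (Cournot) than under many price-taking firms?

Competitive firms price at marginal cost: P = 77, giving Q = 16.8.
CS = ½·(119 − 77)·16.8 = 352.8; PS = (77 − 77)·16.8 = 0; TS = 352.8.
With 4 symmetric Cournot firms, each firm's FOC gives 119 − 12.5q = 77, so q = 3.36, Q = 4·3.36 = 13.44, and P = 85.4.
CS = ½·(119 − 85.4)·13.44 = 225.792; PS = (85.4 − 77)·13.44 = 112.896; TS = 338.688.
Change in total surplus: 338.688 − 352.8 = −14.112.

Total surplus falls by 14.112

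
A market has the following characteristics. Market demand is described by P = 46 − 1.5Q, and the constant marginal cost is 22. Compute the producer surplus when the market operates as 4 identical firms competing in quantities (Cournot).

In a 4-firm Cournot equilibrium, symmetry and the first-order condition give q = (46 − 22)/(7.5) = 3.2. So Q = 12.8 and P = 26.8.
PS = (26.8 − 22)·12.8 = 61.44.

PS = 61.44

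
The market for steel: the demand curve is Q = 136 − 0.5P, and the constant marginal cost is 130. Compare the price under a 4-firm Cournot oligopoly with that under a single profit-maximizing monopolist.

Cournot: P = 158.4; Monopoly: P = 201

Inverting demand: P = 272 − 2Q.
With 4 symmetric Cournot firms, each firm's FOC gives 272 − 10q = 130, so q = 14.2, Q = 4·14.2 = 56.8, and P = 158.4.
Monopoly sets MR = MC: 272 − 4Q = 130 ⇒ Q = 35.5, P = 272 − 2·35.5 = 201.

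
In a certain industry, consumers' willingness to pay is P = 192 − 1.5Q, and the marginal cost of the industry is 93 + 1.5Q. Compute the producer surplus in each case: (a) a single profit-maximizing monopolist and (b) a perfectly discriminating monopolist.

Monopoly: PS = 1089; Perfect PD: PS = 1633.5

A monopolist chooses Q where MR = MC. MR = 192 − 3Q; setting this equal to 93 + 1.5Q gives Q = 22 and P = 159.
PS = P·Q − VC(Q) = 159·22 − (93·22 + ½·1.5·22²) = 1089.
With perfect price discrimination, output is the efficient level Q = 33 (where demand meets MC), but every buyer pays their willingness to pay: CS = 0 and PS = total surplus.
PS = ½·(192 − 93)·33 = 1633.5.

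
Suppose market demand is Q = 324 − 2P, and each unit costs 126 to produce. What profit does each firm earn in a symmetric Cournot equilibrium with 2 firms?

π_i = 288

Inverting demand: P = 162 − 0.5Q.
In a 2-firm Cournot equilibrium, symmetry and the first-order condition give q = (162 − 126)/(1.5) = 24. So Q = 48 and P = 138.
Each firm's profit = (138 − 126)·24 = 288.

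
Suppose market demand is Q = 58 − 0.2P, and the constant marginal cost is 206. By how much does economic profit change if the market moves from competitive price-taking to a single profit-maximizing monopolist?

π rises by 352.8

Inverting demand: P = 290 − 5Q.
Perfect competition: P = MC = 206, so 290 − 5Q = 206 and Q = 16.8.
Profit = (206 − 206)·16.8 = 0.
Monopoly sets MR = MC: 290 − 10Q = 206 ⇒ Q = 8.4, P = 290 − 5·8.4 = 248.
Profit = (248 − 206)·8.4 = 352.8.
Change in economic profit: 352.8 − 0 = 352.8.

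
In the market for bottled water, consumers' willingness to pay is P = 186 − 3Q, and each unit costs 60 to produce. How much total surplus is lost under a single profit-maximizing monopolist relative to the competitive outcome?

Under competition P = MC = 60, so Q = (186 − 60)/3 = 42.
Monopoly sets MR = MC: 186 − 6Q = 60 ⇒ Q = 21, P = 186 − 3·21 = 123.
DWL is the triangle between Q = 21 and Q = 42: ½·(42 − 21)·(123 − 60) = 661.5.

DWL = 661.5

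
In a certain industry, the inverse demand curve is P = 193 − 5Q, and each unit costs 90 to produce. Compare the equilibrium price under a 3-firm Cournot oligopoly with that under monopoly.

With 3 symmetric Cournot firms, each firm's FOC gives 193 − 20q = 90, so q = 5.15, Q = 3·5.15 = 15.45, and P = 115.75.
Monopoly sets MR = MC: 193 − 10Q = 90 ⇒ Q = 10.3, P = 193 − 5·10.3 = 141.5.

Cournot: P = 115.75; Monopoly: P = 141.5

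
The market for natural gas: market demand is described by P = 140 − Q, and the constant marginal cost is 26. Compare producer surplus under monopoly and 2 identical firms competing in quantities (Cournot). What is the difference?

PS falls by 361

A monopolist chooses Q where MR = MC. MR = 140 − 2Q; setting this equal to 26 gives Q = 57 and P = 83.
PS = (83 − 26)·57 = 3249.
With 2 symmetric Cournot firms, each firm's FOC gives 140 − 3q = 26, so q = 38, Q = 2·38 = 76, and P = 64.
PS = (64 − 26)·76 = 2888.
Change in producer surplus: 2888 − 3249 = −361.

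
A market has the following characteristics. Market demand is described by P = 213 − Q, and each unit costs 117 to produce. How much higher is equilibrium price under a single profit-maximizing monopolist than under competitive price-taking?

P rises by 48

Competitive firms price at marginal cost: P = 117, giving Q = 96.
A monopolist chooses Q where MR = MC. MR = 213 − 2Q; setting this equal to 117 gives Q = 48 and P = 165.
Change in equilibrium price: 165 − 117 = 48.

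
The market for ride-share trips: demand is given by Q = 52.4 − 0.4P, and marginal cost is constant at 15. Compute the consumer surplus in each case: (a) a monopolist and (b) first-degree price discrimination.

Inverting demand: P = 131 − 2.5Q.
Monopoly sets MR = MC: 131 − 5Q = 15 ⇒ Q = 23.2, P = 131 − 2.5·23.2 = 73.
CS = ½·(131 − 73)·23.2 = 672.8.
With perfect price discrimination, output is the efficient level Q = 46.4 (where demand meets MC), but every buyer pays their willingness to pay: CS = 0 and PS = total surplus.
CS = 0.

Monopoly: CS = 672.8; Perfect PD: CS = 0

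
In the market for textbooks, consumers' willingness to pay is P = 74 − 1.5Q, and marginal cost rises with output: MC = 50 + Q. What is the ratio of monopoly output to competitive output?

A monopolist chooses Q where MR = MC. MR = 74 − 3Q; setting this equal to 50 + Q gives Q = 6 and P = 65.
Competitive equilibrium sets price equal to marginal cost: 74 − 1.5Q = 50 + Q, so Q = 9.6 and P = 59.6.
Ratio Q_m/Q_c = 6/9.6 = 0.625.

Q_m/Q_c = 0.625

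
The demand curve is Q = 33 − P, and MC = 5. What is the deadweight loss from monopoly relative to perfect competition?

DWL = 98

Inverting demand: P = 33 − Q.
Under competition P = MC = 5, so Q = (33 − 5)/1 = 28.
Monopoly sets MR = MC: 33 − 2Q = 5 ⇒ Q = 14, P = 33 − 14 = 19.
DWL is the triangle between Q = 14 and Q = 28: ½·(28 − 14)·(19 − 5) = 98.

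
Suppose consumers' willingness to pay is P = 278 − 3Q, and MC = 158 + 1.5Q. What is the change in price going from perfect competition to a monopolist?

P rises by 32

Under competition P = MC: 278 − 3Q = 158 + 1.5Q ⇒ Q = 80/3, P = 198.
The monopolist equates marginal revenue to marginal cost: 278 − 6Q = 158 + 1.5Q, so Q = 16. From demand, P = 230.
Change in price: 230 − 198 = 32.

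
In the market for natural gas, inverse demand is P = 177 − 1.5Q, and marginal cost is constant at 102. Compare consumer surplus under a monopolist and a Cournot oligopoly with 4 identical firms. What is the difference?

Consumer surplus rises by 731.25

A monopolist chooses Q where MR = MC. MR = 177 − 3Q; setting this equal to 102 gives Q = 25 and P = 139.5.
CS = ½·(177 − 139.5)·25 = 468.75.
Cournot with 4 identical firms: the symmetric best-response condition is 177 − 7.5q = 102. Each firm produces q = 10, total output Q = 40, price P = 117.
CS = ½·(177 − 117)·40 = 1200.
Change in consumer surplus: 1200 − 468.75 = 731.25.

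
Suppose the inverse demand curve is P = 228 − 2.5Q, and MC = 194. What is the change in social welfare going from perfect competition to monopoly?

Perfect competition: P = MC = 194, so 228 − 2.5Q = 194 and Q = 13.6.
CS = ½·(228 − 194)·13.6 = 231.2; PS = (194 − 194)·13.6 = 0; TS = 231.2.
Monopoly sets MR = MC: 228 − 5Q = 194 ⇒ Q = 6.8, P = 228 − 2.5·6.8 = 211.
CS = ½·(228 − 211)·6.8 = 57.8; PS = (211 − 194)·6.8 = 115.6; TS = 173.4.
Change in social welfare: 173.4 − 231.2 = −57.8.

Social welfare falls by 57.8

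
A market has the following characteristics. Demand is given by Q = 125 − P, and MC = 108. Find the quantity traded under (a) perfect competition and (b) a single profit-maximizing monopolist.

Competition: Q = 17; Monopoly: Q = 8.5

Inverting demand: P = 125 − Q.
Competitive firms price at marginal cost: P = 108, giving Q = 17.
The monopolist equates marginal revenue to marginal cost: 125 − 2Q = 108, so Q = 8.5. From demand, P = 116.5.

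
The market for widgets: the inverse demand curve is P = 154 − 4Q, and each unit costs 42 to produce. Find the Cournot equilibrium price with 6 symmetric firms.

In a 6-firm Cournot equilibrium, symmetry and the first-order condition give q = (154 − 42)/(28) = 4. So Q = 24 and P = 58.

P = 58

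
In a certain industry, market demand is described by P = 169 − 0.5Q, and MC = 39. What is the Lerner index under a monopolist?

Monopoly sets MR = MC: 169 − Q = 39 ⇒ Q = 130, P = 169 − 0.5·130 = 104.
Lerner index = (P − MC)/P = (104 − 39)/104 = 0.625.

Lerner index = 0.625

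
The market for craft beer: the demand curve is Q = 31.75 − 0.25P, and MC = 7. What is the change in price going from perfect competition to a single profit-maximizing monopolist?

Inverting demand: P = 127 − 4Q.
Competitive firms price at marginal cost: P = 7, giving Q = 30.
A monopolist chooses Q where MR = MC. MR = 127 − 8Q; setting this equal to 7 gives Q = 15 and P = 67.
Change in price: 67 − 7 = 60.

P rises by 60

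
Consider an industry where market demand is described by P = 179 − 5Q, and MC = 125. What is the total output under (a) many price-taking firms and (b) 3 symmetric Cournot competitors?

Competition: Q = 10.8; Cournot: Q = 8.1

Under competition P = MC = 125, so Q = (179 − 125)/5 = 10.8.
With 3 symmetric Cournot firms, each firm's FOC gives 179 − 20q = 125, so q = 2.7, Q = 3·2.7 = 8.1, and P = 138.5.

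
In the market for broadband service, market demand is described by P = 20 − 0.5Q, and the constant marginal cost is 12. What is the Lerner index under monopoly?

Lerner index = 0.25

A monopolist chooses Q where MR = MC. MR = 20 − Q; setting this equal to 12 gives Q = 8 and P = 16.
Lerner index = (P − MC)/P = (16 − 12)/16 = 0.25.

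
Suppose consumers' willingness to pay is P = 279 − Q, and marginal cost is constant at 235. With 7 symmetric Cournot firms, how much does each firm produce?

Cournot with 7 identical firms: the symmetric best-response condition is 279 − 8q = 235. Each firm produces q = 5.5, total output Q = 38.5, price P = 240.5.

q_i = 5.5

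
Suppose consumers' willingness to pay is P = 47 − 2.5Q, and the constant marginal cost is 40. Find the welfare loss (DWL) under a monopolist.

DWL = 2.45

Under competition P = MC = 40, so Q = (47 − 40)/2.5 = 2.8.
Monopoly sets MR = MC: 47 − 5Q = 40 ⇒ Q = 1.4, P = 47 − 2.5·1.4 = 43.5.
DWL is the triangle between Q = 1.4 and Q = 2.8: ½·(2.8 − 1.4)·(43.5 − 40) = 2.45.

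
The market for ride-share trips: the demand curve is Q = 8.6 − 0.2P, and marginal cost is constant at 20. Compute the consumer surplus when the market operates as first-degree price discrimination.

CS = 0

Inverting demand: P = 43 − 5Q.
A perfectly discriminating monopolist sells every unit with P(Q) ≥ MC(Q), so output equals the competitive quantity Q = 4.6. Each buyer pays their reservation price, so CS = 0 and the firm captures all surplus.
CS = 0.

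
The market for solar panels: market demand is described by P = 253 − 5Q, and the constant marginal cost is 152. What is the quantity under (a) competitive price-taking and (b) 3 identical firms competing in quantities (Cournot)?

Under competition P = MC = 152, so Q = (253 − 152)/5 = 20.2.
With 3 symmetric Cournot firms, each firm's FOC gives 253 − 20q = 152, so q = 5.05, Q = 3·5.05 = 15.15, and P = 177.25.

Competition: Q = 20.2; Cournot: Q = 15.15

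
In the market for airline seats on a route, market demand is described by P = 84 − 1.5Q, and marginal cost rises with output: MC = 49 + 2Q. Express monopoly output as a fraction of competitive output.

Q_m/Q_c = 0.7

A monopolist chooses Q where MR = MC. MR = 84 − 3Q; setting this equal to 49 + 2Q gives Q = 7 and P = 73.5.
Competitive equilibrium sets price equal to marginal cost: 84 − 1.5Q = 49 + 2Q, so Q = 10 and P = 69.
Ratio Q_m/Q_c = 7/10 = 0.7.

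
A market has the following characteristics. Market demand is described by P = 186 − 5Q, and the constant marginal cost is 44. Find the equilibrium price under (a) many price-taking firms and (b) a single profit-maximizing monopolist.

Under competition P = MC = 44, so Q = (186 − 44)/5 = 28.4.
Monopoly sets MR = MC: 186 − 10Q = 44 ⇒ Q = 14.2, P = 186 − 5·14.2 = 115.

Competition: P = 44; Monopoly: P = 115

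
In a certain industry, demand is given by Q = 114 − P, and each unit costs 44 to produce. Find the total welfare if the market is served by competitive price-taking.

Inverting demand: P = 114 − Q.
Perfect competition: P = MC = 44, so 114 − Q = 44 and Q = 70.
CS = ½·(114 − 44)·70 = 2450; PS = (44 − 44)·70 = 0; TS = 2450.

TS = 2450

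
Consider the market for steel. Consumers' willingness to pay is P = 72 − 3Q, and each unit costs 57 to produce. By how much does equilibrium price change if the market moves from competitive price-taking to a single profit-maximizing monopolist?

Under competition P = MC = 57, so Q = (72 − 57)/3 = 5.
The monopolist equates marginal revenue to marginal cost: 72 − 6Q = 57, so Q = 2.5. From demand, P = 64.5.
Change in equilibrium price: 64.5 − 57 = 7.5.

P rises by 7.5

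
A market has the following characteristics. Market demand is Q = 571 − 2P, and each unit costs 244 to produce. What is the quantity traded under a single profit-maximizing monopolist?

Q = 41.5

Inverting demand: P = 285.5 − 0.5Q.
A monopolist chooses Q where MR = MC. MR = 285.5 − Q; setting this equal to 244 gives Q = 41.5 and P = 264.75.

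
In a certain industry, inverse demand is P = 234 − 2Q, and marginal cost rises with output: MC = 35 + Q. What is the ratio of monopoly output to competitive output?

Monopoly sets MR = MC: 234 − 4Q = 35 + Q ⇒ Q = 39.8, P = 234 − 2·39.8 = 154.4.
Competitive equilibrium sets price equal to marginal cost: 234 − 2Q = 35 + Q, so Q = 199/3 and P = 304/3.
Ratio Q_m/Q_c = 39.8/(199/3) = 0.6.

Q_m/Q_c = 0.6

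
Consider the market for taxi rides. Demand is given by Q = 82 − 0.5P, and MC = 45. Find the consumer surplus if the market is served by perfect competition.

Inverting demand: P = 164 − 2Q.
Perfect competition: P = MC = 45, so 164 − 2Q = 45 and Q = 59.5.
CS = ½·(164 − 45)·59.5 = 3540.25.

CS = 3540.25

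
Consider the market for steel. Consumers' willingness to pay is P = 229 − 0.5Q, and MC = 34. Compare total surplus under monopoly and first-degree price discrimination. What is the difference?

Total surplus rises by 9506.25

A monopolist chooses Q where MR = MC. MR = 229 − Q; setting this equal to 34 gives Q = 195 and P = 131.5.
CS = ½·(229 − 131.5)·195 = 9506.25; PS = (131.5 − 34)·195 = 19012.5; TS = 28518.75.
With perfect price discrimination, output is the efficient level Q = 390 (where demand meets MC), but every buyer pays their willingness to pay: CS = 0 and PS = total surplus.
TS = 38025 (equal to competitive TS).
Change in total surplus: 38025 − 28518.75 = 9506.25.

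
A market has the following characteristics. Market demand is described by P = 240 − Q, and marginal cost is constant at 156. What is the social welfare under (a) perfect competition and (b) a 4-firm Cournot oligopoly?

Competition: TS = 3528; Cournot: TS = 3386.88

Perfect competition: P = MC = 156, so 240 − Q = 156 and Q = 84.
CS = ½·(240 − 156)·84 = 3528; PS = (156 − 156)·84 = 0; TS = 3528.
Cournot with 4 identical firms: the symmetric best-response condition is 240 − 5q = 156. Each firm produces q = 16.8, total output Q = 67.2, price P = 172.8.
CS = ½·(240 − 172.8)·67.2 = 2257.92; PS = (172.8 − 156)·67.2 = 1128.96; TS = 3386.88.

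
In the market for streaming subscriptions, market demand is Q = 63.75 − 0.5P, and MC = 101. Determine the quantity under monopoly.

Inverting demand: P = 127.5 − 2Q.
The monopolist equates marginal revenue to marginal cost: 127.5 − 4Q = 101, so Q = 6.625. From demand, P = 114.25.

Q = 6.625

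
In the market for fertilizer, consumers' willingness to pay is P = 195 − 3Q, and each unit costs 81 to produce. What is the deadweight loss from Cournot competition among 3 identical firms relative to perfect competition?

Competitive firms price at marginal cost: P = 81, giving Q = 38.
In a 3-firm Cournot equilibrium, symmetry and the first-order condition give q = (195 − 81)/(12) = 9.5. So Q = 28.5 and P = 109.5.
DWL is the triangle between Q = 28.5 and Q = 38: ½·(38 − 28.5)·(109.5 − 81) = 135.375.

DWL = 135.375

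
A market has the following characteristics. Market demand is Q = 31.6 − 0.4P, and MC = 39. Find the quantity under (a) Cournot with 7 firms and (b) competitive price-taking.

Cournot: Q = 14; Competition: Q = 16

Inverting demand: P = 79 − 2.5Q.
Cournot with 7 identical firms: the symmetric best-response condition is 79 − 20q = 39. Each firm produces q = 2, total output Q = 14, price P = 44.
Perfect competition: P = MC = 39, so 79 − 2.5Q = 39 and Q = 16.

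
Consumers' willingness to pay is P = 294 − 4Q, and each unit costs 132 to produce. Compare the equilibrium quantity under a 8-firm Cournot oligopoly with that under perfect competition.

Cournot: Q = 36; Competition: Q = 40.5

In a 8-firm Cournot equilibrium, symmetry and the first-order condition give q = (294 − 132)/(36) = 4.5. So Q = 36 and P = 150.
Perfect competition: P = MC = 132, so 294 − 4Q = 132 and Q = 40.5.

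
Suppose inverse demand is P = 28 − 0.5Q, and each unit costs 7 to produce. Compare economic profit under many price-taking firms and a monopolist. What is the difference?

Economic profit rises by 220.5

Under competition P = MC = 7, so Q = (28 − 7)/0.5 = 42.
Profit = (7 − 7)·42 = 0.
Monopoly sets MR = MC: 28 − Q = 7 ⇒ Q = 21, P = 28 − 0.5·21 = 17.5.
Profit = (17.5 − 7)·21 = 220.5.
Change in economic profit: 220.5 − 0 = 220.5.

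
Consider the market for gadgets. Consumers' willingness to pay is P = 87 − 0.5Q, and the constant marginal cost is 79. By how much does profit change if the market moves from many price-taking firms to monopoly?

Competitive firms price at marginal cost: P = 79, giving Q = 16.
Profit = (79 − 79)·16 = 0.
A monopolist chooses Q where MR = MC. MR = 87 − Q; setting this equal to 79 gives Q = 8 and P = 83.
Profit = (83 − 79)·8 = 32.
Change in profit: 32 − 0 = 32.

π rises by 32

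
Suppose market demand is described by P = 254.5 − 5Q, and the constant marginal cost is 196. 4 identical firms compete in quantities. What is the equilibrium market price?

In a 4-firm Cournot equilibrium, symmetry and the first-order condition give q = (254.5 − 196)/(25) = 2.34. So Q = 9.36 and P = 207.7.

P = 207.7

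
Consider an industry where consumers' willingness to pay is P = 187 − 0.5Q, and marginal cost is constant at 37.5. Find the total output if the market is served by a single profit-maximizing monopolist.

Q = 149.5

Monopoly sets MR = MC: 187 − Q = 37.5 ⇒ Q = 149.5, P = 187 − 0.5·149.5 = 112.25.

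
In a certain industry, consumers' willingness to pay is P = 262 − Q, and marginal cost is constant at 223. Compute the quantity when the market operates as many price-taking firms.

Under competition P = MC = 223, so Q = (262 − 223)/1 = 39.

Q = 39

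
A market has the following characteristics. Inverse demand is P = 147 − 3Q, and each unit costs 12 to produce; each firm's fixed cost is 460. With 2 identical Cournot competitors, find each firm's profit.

π_i = 215

In a 2-firm Cournot equilibrium, symmetry and the first-order condition give q = (147 − 12)/(9) = 15. So Q = 30 and P = 57.
Each firm's profit = (57 − 12)·15 − 460 = 215.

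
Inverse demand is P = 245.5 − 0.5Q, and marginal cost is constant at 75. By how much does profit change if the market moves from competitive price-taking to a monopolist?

Perfect competition: P = MC = 75, so 245.5 − 0.5Q = 75 and Q = 341.
Profit = (75 − 75)·341 = 0.
Monopoly sets MR = MC: 245.5 − Q = 75 ⇒ Q = 170.5, P = 245.5 − 0.5·170.5 = 160.25.
Profit = (160.25 − 75)·170.5 = 14535.125.
Change in profit: 14535.125 − 0 = 14535.125.

π rises by 14535.125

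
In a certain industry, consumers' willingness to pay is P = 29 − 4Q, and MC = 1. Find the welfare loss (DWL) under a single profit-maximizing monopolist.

DWL = 24.5

Under competition P = MC = 1, so Q = (29 − 1)/4 = 7.
Monopoly sets MR = MC: 29 − 8Q = 1 ⇒ Q = 3.5, P = 29 − 4·3.5 = 15.
DWL is the triangle between Q = 3.5 and Q = 7: ½·(7 − 3.5)·(15 − 1) = 24.5.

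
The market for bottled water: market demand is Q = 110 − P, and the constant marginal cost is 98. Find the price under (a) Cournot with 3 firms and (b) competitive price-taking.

Cournot: P = 101; Competition: P = 98

Inverting demand: P = 110 − Q.
Cournot with 3 identical firms: the symmetric best-response condition is 110 − 4q = 98. Each firm produces q = 3, total output Q = 9, price P = 101.
Under competition P = MC = 98, so Q = (110 − 98)/1 = 12.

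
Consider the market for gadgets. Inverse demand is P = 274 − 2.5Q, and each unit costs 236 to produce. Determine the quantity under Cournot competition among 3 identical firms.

Cournot with 3 identical firms: the symmetric best-response condition is 274 − 10q = 236. Each firm produces q = 3.8, total output Q = 11.4, price P = 245.5.

Q = 11.4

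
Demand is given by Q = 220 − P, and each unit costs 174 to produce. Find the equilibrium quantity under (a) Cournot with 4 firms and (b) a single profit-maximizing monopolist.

Inverting demand: P = 220 − Q.
With 4 symmetric Cournot firms, each firm's FOC gives 220 − 5q = 174, so q = 9.2, Q = 4·9.2 = 36.8, and P = 183.2.
Monopoly sets MR = MC: 220 − 2Q = 174 ⇒ Q = 23, P = 220 − 23 = 197.

Cournot: Q = 36.8; Monopoly: Q = 23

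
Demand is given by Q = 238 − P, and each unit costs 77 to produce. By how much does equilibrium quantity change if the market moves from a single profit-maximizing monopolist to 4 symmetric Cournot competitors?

Inverting demand: P = 238 − Q.
Monopoly sets MR = MC: 238 − 2Q = 77 ⇒ Q = 80.5, P = 238 − 80.5 = 157.5.
Cournot with 4 identical firms: the symmetric best-response condition is 238 − 5q = 77. Each firm produces q = 32.2, total output Q = 128.8, price P = 109.2.
Change in equilibrium quantity: 128.8 − 80.5 = 48.3.

Q rises by 48.3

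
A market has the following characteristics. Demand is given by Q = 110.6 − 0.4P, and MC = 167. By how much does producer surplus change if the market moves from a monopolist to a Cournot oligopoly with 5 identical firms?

PS falls by 532.9

Inverting demand: P = 276.5 − 2.5Q.
The monopolist equates marginal revenue to marginal cost: 276.5 − 5Q = 167, so Q = 21.9. From demand, P = 221.75.
PS = (221.75 − 167)·21.9 = 1199.025.
With 5 symmetric Cournot firms, each firm's FOC gives 276.5 − 15q = 167, so q = 7.3, Q = 5·7.3 = 36.5, and P = 185.25.
PS = (185.25 − 167)·36.5 = 666.125.
Change in producer surplus: 666.125 − 1199.025 = −532.9.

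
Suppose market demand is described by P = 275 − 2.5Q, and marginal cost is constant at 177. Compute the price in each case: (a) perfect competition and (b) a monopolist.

Competitive firms price at marginal cost: P = 177, giving Q = 39.2.
The monopolist equates marginal revenue to marginal cost: 275 − 5Q = 177, so Q = 19.6. From demand, P = 226.

Competition: P = 177; Monopoly: P = 226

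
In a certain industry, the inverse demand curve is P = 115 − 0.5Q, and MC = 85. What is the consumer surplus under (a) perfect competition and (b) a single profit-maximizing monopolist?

Competitive firms price at marginal cost: P = 85, giving Q = 60.
CS = ½·(115 − 85)·60 = 900.
A monopolist chooses Q where MR = MC. MR = 115 − Q; setting this equal to 85 gives Q = 30 and P = 100.
CS = ½·(115 − 100)·30 = 225.

Competition: CS = 900; Monopoly: CS = 225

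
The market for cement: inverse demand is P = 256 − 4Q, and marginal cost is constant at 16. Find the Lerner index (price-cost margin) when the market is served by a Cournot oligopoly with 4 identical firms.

Cournot with 4 identical firms: the symmetric best-response condition is 256 − 20q = 16. Each firm produces q = 12, total output Q = 48, price P = 64.
Lerner index = (P − MC)/P = (64 − 16)/64 = 0.75.

Lerner index = 0.75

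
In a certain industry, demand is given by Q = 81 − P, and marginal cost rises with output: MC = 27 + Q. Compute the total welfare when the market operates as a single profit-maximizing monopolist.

TS = 648

Inverting demand: P = 81 − Q.
The monopolist equates marginal revenue to marginal cost: 81 − 2Q = 27 + Q, so Q = 18. From demand, P = 63.
CS = ½·(81 − 63)·18 = 162; PS = (63·18 − 27·18 − ½·1·18²) = 486; TS = 648.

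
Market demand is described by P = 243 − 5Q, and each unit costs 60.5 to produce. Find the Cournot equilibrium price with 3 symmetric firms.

P = 106.125

With 3 symmetric Cournot firms, each firm's FOC gives 243 − 20q = 60.5, so q = 9.125, Q = 3·9.125 = 27.375, and P = 106.125.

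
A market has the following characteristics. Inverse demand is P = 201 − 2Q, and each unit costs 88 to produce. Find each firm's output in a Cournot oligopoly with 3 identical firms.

q_i = 14.125

With 3 symmetric Cournot firms, each firm's FOC gives 201 − 8q = 88, so q = 14.125, Q = 3·14.125 = 42.375, and P = 116.25.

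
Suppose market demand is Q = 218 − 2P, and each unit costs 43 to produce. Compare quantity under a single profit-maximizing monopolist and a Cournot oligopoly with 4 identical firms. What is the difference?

Q rises by 39.6

Inverting demand: P = 109 − 0.5Q.
The monopolist equates marginal revenue to marginal cost: 109 − Q = 43, so Q = 66. From demand, P = 76.
With 4 symmetric Cournot firms, each firm's FOC gives 109 − 2.5q = 43, so q = 26.4, Q = 4·26.4 = 105.6, and P = 56.2.
Change in quantity: 105.6 − 66 = 39.6.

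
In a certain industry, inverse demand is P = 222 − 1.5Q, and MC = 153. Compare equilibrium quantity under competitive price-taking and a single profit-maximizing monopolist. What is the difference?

Competitive firms price at marginal cost: P = 153, giving Q = 46.
Monopoly sets MR = MC: 222 − 3Q = 153 ⇒ Q = 23, P = 222 − 1.5·23 = 187.5.
Change in equilibrium quantity: 23 − 46 = −23.

Q falls by 23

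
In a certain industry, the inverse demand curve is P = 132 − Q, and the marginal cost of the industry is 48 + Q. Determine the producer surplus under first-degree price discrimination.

PS = 1764

A perfectly discriminating monopolist sells every unit with P(Q) ≥ MC(Q), so output equals the competitive quantity Q = 42. Each buyer pays their reservation price, so CS = 0 and the firm captures all surplus.
PS = ½·(132 − 48)·42 = 1764.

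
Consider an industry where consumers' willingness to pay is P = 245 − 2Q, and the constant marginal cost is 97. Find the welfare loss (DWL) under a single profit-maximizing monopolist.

DWL = 1369

Under competition P = MC = 97, so Q = (245 − 97)/2 = 74.
A monopolist chooses Q where MR = MC. MR = 245 − 4Q; setting this equal to 97 gives Q = 37 and P = 171.
DWL is the triangle between Q = 37 and Q = 74: ½·(74 − 37)·(171 − 97) = 1369.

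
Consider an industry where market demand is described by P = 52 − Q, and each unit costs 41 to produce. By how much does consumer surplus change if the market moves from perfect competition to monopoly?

Competitive firms price at marginal cost: P = 41, giving Q = 11.
CS = ½·(52 − 41)·11 = 60.5.
The monopolist equates marginal revenue to marginal cost: 52 − 2Q = 41, so Q = 5.5. From demand, P = 46.5.
CS = ½·(52 − 46.5)·5.5 = 15.125.
Change in consumer surplus: 15.125 − 60.5 = −45.375.

Consumer surplus falls by 45.375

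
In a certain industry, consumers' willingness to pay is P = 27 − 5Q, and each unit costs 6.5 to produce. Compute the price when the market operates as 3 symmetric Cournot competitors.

With 3 symmetric Cournot firms, each firm's FOC gives 27 − 20q = 6.5, so q = 1.025, Q = 3·1.025 = 3.075, and P = 11.625.

P = 11.625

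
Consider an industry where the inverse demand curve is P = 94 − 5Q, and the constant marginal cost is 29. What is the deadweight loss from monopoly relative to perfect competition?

DWL = 105.625

Under competition P = MC = 29, so Q = (94 − 29)/5 = 13.
A monopolist chooses Q where MR = MC. MR = 94 − 10Q; setting this equal to 29 gives Q = 6.5 and P = 61.5.
DWL is the triangle between Q = 6.5 and Q = 13: ½·(13 − 6.5)·(61.5 − 29) = 105.625.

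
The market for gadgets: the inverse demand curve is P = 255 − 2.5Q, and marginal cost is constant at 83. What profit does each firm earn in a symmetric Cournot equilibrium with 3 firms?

π_i = 739.6

With 3 symmetric Cournot firms, each firm's FOC gives 255 − 10q = 83, so q = 17.2, Q = 3·17.2 = 51.6, and P = 126.
Each firm's profit = (126 − 83)·17.2 = 739.6.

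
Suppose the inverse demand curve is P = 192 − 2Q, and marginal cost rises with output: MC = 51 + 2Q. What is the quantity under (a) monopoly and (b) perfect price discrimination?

Monopoly: Q = 23.5; Perfect PD: Q = 35.25

The monopolist equates marginal revenue to marginal cost: 192 − 4Q = 51 + 2Q, so Q = 23.5. From demand, P = 145.
With perfect price discrimination, output is the efficient level Q = 35.25 (where demand meets MC), but every buyer pays their willingness to pay: CS = 0 and PS = total surplus.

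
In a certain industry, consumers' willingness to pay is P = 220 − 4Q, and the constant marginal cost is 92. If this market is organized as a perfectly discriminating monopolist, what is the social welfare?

TS = 2048

Under first-degree price discrimination the firm charges each unit its demand price and produces up to where P = MC, i.e. Q = 32. Consumer surplus is zero; producer surplus equals total surplus.
TS = 2048 (equal to competitive TS).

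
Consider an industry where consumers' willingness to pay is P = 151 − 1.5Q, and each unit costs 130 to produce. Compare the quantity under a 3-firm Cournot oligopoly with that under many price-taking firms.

Cournot: Q = 10.5; Competition: Q = 14

Cournot with 3 identical firms: the symmetric best-response condition is 151 − 6q = 130. Each firm produces q = 3.5, total output Q = 10.5, price P = 135.25.
Under competition P = MC = 130, so Q = (151 − 130)/1.5 = 14.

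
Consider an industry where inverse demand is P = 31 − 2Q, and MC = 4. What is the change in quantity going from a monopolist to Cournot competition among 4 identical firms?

Monopoly sets MR = MC: 31 − 4Q = 4 ⇒ Q = 6.75, P = 31 − 2·6.75 = 17.5.
In a 4-firm Cournot equilibrium, symmetry and the first-order condition give q = (31 − 4)/(10) = 2.7. So Q = 10.8 and P = 9.4.
Change in quantity: 10.8 − 6.75 = 4.05.

Q rises by 4.05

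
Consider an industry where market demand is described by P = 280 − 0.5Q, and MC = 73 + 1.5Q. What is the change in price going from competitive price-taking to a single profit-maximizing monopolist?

Price rises by 10.35

Under competition P = MC: 280 − 0.5Q = 73 + 1.5Q ⇒ Q = 103.5, P = 228.25.
A monopolist chooses Q where MR = MC. MR = 280 − Q; setting this equal to 73 + 1.5Q gives Q = 82.8 and P = 238.6.
Change in price: 238.6 − 228.25 = 10.35.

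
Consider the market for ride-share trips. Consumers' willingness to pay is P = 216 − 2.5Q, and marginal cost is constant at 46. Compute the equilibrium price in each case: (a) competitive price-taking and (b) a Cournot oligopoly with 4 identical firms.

Competitive firms price at marginal cost: P = 46, giving Q = 68.
In a 4-firm Cournot equilibrium, symmetry and the first-order condition give q = (216 − 46)/(12.5) = 13.6. So Q = 54.4 and P = 80.

Competition: P = 46; Cournot: P = 80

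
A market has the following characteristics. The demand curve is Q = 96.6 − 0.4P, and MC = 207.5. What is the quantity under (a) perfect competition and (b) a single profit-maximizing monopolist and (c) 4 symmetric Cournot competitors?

Inverting demand: P = 241.5 − 2.5Q.
Perfect competition: P = MC = 207.5, so 241.5 − 2.5Q = 207.5 and Q = 13.6.
Monopoly sets MR = MC: 241.5 − 5Q = 207.5 ⇒ Q = 6.8, P = 241.5 − 2.5·6.8 = 224.5.
Cournot with 4 identical firms: the symmetric best-response condition is 241.5 − 12.5q = 207.5. Each firm produces q = 2.72, total output Q = 10.88, price P = 214.3.

Competition: Q = 13.6; Monopoly: Q = 6.8; Cournot: Q = 10.88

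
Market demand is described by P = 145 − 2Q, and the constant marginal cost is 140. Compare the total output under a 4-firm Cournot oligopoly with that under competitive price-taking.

Cournot: Q = 2; Competition: Q = 2.5

Cournot with 4 identical firms: the symmetric best-response condition is 145 − 10q = 140. Each firm produces q = 0.5, total output Q = 2, price P = 141.
Perfect competition: P = MC = 140, so 145 − 2Q = 140 and Q = 2.5.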